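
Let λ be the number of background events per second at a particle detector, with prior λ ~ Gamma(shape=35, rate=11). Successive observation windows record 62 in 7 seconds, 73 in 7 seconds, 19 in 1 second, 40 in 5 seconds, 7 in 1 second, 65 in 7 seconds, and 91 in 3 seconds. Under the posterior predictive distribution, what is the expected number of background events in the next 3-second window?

Total count: 62 + 73 + 19 + 40 + 7 + 65 + 91 = 357.
Total exposure: 7 + 7 + 1 + 5 + 1 + 7 + 3 = 31 seconds.
By Gamma–Poisson conjugacy, the posterior is Gamma(α + Σx, β + Σt) = Gamma(35 + 357, 11 + 31) = Gamma(392, 42).
Predictive mean over a 3-second window = T·E[λ|data] = 3·392/42 = 28.

28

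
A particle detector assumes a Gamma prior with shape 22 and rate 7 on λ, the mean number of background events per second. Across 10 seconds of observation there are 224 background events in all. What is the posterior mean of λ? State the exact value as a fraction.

Total count 224 over total exposure 10 seconds.
Gamma(α, β) with Poisson data over total exposure Σt gives posterior Gamma(α+Σx, β+Σt) = Gamma(246, 17).
Posterior mean = α'/β' = 246/17.

246/17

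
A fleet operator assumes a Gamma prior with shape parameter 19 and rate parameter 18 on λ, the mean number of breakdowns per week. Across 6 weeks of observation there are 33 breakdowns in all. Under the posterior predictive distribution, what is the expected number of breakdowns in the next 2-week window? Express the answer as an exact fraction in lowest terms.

Total count 33 over total exposure 6 weeks.
By Gamma–Poisson conjugacy, the posterior is Gamma(α + Σx, β + Σt) = Gamma(19 + 33, 18 + 6) = Gamma(52, 24).
Predictive mean over a 2-week window = T·E[λ|data] = 2·52/24 = 13/3.

13/3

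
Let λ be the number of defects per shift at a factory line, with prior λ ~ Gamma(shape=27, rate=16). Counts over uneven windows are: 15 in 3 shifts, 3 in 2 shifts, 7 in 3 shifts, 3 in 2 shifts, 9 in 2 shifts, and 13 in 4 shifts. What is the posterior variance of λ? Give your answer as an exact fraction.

Total count: 15 + 3 + 7 + 3 + 9 + 13 = 50.
Total exposure: 3 + 2 + 3 + 2 + 2 + 4 = 16 shifts.
By Gamma–Poisson conjugacy, the posterior is Gamma(α + Σx, β + Σt) = Gamma(27 + 50, 16 + 16) = Gamma(77, 32).
Posterior variance = α'/β'² = 77/1024.

77/1024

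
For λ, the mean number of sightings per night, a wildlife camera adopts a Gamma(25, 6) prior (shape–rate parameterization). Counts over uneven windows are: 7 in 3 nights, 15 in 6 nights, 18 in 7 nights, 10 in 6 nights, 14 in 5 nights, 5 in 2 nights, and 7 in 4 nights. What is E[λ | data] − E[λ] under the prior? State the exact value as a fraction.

-41/26

Total count: 7 + 15 + 18 + 10 + 14 + 5 + 7 = 76.
Total exposure: 3 + 6 + 7 + 6 + 5 + 2 + 4 = 33 nights.
Conjugate update: add total count to the shape and total exposure to the rate, giving Gamma(101, 39).
Posterior mean = 101/39 = 101/39; prior mean = 25/6 = 25/6. Difference = 101/39 − 25/6 = -41/26.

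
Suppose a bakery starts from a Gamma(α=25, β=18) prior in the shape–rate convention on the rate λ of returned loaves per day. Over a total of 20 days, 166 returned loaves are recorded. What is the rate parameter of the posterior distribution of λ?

38

Total count 166 over total exposure 20 days.
Posterior: α' = 25 + 166 = 191, β' = 18 + 20 = 38.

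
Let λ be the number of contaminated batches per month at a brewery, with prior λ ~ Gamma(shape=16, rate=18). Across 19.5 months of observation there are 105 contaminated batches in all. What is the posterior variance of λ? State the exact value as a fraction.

Total count 105 over total exposure 19.5 months.
Gamma(α, β) with Poisson data over total exposure Σt gives posterior Gamma(α+Σx, β+Σt) = Gamma(121, 75/2).
Posterior variance = α'/β'² = 121/(5625/4) = 484/5625.

484/5625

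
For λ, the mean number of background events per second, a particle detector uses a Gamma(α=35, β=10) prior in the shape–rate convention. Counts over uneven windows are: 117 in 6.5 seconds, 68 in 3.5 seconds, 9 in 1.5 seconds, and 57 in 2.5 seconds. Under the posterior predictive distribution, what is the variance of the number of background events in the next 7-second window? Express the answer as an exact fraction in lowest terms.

Total count: 117 + 68 + 9 + 57 = 251.
Total exposure: 6.5 + 3.5 + 1.5 + 2.5 = 14 seconds.
The Gamma prior is conjugate for the Poisson rate, so λ | data ~ Gamma(35+251, 10+14) = Gamma(286, 24).
The posterior predictive for a window of length T is Negative Binomial with variance T·α'·(β'+T)/β'² = 7·286·31/576 = 31031/288.

31031/288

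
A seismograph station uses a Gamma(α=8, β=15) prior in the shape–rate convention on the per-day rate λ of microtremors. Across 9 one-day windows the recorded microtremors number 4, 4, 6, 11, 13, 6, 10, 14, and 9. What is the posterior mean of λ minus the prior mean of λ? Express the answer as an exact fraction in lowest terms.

361/120

Total count: 4 + 4 + 6 + 11 + 13 + 6 + 10 + 14 + 9 = 77.
Total exposure: 9 days.
Gamma(α, β) with Poisson data over total exposure Σt gives posterior Gamma(α+Σx, β+Σt) = Gamma(85, 24).
Posterior mean = 85/24 = 85/24; prior mean = 8/15 = 8/15. Difference = 85/24 − 8/15 = 361/120.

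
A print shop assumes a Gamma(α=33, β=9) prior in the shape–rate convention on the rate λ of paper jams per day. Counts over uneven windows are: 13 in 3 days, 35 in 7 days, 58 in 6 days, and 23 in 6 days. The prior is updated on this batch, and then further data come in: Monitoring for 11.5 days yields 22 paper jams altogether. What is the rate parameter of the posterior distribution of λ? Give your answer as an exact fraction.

85/2

Total count: 13 + 35 + 58 + 23 = 129.
Total exposure: 3 + 7 + 6 + 6 = 22 days.
After the first batch: Gamma(33 + 129, 9 + 22) = Gamma(162, 31).
Total count 22 over total exposure 11.5 days.
After the second batch: Gamma(162 + 22, 31 + 11.5) = Gamma(184, 85/2).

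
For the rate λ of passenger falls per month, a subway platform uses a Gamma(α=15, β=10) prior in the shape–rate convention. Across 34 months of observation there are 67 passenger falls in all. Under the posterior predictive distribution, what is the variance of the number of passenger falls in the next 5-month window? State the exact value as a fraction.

10045/968

Total count 67 over total exposure 34 months.
Gamma(α, β) with Poisson data over total exposure Σt gives posterior Gamma(α+Σx, β+Σt) = Gamma(82, 44).
The posterior predictive for a window of length T is Negative Binomial with variance T·α'·(β'+T)/β'² = 5·82·49/1936 = 10045/968.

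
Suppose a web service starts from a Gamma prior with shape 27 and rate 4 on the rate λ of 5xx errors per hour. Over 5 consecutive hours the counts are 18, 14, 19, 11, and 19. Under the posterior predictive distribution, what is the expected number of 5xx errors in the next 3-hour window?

36

Total count: 18 + 14 + 19 + 11 + 19 = 81.
Total exposure: 5 hours.
Conjugate update: add total count to the shape and total exposure to the rate, giving Gamma(108, 9).
Predictive mean over a 3-hour window = T·E[λ|data] = 3·108/9 = 36.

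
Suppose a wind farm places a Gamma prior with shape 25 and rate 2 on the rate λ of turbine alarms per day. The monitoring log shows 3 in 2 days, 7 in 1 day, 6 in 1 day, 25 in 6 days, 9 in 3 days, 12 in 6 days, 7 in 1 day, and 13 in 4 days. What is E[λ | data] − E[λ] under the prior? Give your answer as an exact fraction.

-109/13

Total count: 3 + 7 + 6 + 25 + 9 + 12 + 7 + 13 = 82.
Total exposure: 2 + 1 + 1 + 6 + 3 + 6 + 1 + 4 = 24 days.
Conjugate update: add total count to the shape and total exposure to the rate, giving Gamma(107, 26).
Posterior mean = 107/26 = 107/26; prior mean = 25/2 = 25/2. Difference = 107/26 − 25/2 = -109/13.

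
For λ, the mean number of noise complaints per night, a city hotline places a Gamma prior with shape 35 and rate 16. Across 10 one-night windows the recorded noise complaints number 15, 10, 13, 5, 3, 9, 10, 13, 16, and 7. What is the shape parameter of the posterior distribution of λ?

Total count: 15 + 10 + 13 + 5 + 3 + 9 + 10 + 13 + 16 + 7 = 101.
Total exposure: 10 nights.
Gamma(α, β) with Poisson data over total exposure Σt gives posterior Gamma(α+Σx, β+Σt) = Gamma(136, 26).

136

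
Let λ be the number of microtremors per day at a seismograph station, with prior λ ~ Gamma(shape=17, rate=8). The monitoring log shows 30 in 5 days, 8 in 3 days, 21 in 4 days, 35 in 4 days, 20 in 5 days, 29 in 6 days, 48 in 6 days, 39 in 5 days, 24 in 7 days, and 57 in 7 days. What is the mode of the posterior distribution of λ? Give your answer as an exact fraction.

109/20

Total count: 30 + 8 + 21 + 35 + 20 + 29 + 48 + 39 + 24 + 57 = 311.
Total exposure: 5 + 3 + 4 + 4 + 5 + 6 + 6 + 5 + 7 + 7 = 52 days.
The Gamma prior is conjugate for the Poisson rate, so λ | data ~ Gamma(17+311, 8+52) = Gamma(328, 60).
Posterior mode = (α'−1)/β' = 327/60 = 109/20.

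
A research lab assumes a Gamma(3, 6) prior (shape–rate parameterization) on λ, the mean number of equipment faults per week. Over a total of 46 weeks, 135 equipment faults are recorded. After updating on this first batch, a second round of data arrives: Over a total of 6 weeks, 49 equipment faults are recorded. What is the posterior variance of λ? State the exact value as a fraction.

187/3364

Total count 135 over total exposure 46 weeks.
After the first batch: Gamma(3 + 135, 6 + 46) = Gamma(138, 52).
Total count 49 over total exposure 6 weeks.
After the second batch: Gamma(138 + 49, 52 + 6) = Gamma(187, 58).
Posterior variance = α'/β'² = 187/3364.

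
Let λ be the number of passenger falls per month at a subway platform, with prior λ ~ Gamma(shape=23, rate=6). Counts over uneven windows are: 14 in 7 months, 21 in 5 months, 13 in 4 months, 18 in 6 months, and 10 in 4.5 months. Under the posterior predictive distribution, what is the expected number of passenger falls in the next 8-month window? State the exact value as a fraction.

Total count: 14 + 21 + 13 + 18 + 10 = 76.
Total exposure: 7 + 5 + 4 + 6 + 4.5 = 26.5 months.
By Gamma–Poisson conjugacy, the posterior is Gamma(α + Σx, β + Σt) = Gamma(23 + 76, 6 + 26.5) = Gamma(99, 65/2).
Predictive mean over an 8-month window = T·E[λ|data] = 8·99/(65/2) = 1584/65.

1584/65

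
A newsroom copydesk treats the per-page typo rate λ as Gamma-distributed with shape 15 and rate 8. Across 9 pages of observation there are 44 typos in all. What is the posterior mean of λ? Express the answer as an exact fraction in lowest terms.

Total count 44 over total exposure 9 pages.
Conjugate update: add total count to the shape and total exposure to the rate, giving Gamma(59, 17).
Posterior mean = α'/β' = 59/17.

59/17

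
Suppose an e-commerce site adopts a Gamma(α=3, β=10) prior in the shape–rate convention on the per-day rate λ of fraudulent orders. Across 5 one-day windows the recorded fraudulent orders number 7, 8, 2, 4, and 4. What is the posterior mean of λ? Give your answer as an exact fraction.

28/15

Total count: 7 + 8 + 2 + 4 + 4 = 25.
Total exposure: 5 days.
The Gamma prior is conjugate for the Poisson rate, so λ | data ~ Gamma(3+25, 10+5) = Gamma(28, 15).
Posterior mean = α'/β' = 28/15.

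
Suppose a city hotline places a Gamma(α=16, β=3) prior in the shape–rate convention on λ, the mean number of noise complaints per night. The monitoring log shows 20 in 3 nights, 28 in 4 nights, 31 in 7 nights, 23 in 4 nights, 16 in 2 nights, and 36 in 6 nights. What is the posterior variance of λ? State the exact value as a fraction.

Total count: 20 + 28 + 31 + 23 + 16 + 36 = 154.
Total exposure: 3 + 4 + 7 + 4 + 2 + 6 = 26 nights.
The Gamma prior is conjugate for the Poisson rate, so λ | data ~ Gamma(16+154, 3+26) = Gamma(170, 29).
Posterior variance = α'/β'² = 170/841.

170/841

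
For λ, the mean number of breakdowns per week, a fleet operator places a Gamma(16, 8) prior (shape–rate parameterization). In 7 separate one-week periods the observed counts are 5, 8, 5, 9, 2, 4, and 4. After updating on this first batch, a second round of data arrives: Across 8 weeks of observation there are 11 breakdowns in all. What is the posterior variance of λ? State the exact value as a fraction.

64/529

Total count: 5 + 8 + 5 + 9 + 2 + 4 + 4 = 37.
Total exposure: 7 weeks.
After the first batch: Gamma(16 + 37, 8 + 7) = Gamma(53, 15).
Total count 11 over total exposure 8 weeks.
After the second batch: Gamma(53 + 11, 15 + 8) = Gamma(64, 23).
Posterior variance = α'/β'² = 64/529.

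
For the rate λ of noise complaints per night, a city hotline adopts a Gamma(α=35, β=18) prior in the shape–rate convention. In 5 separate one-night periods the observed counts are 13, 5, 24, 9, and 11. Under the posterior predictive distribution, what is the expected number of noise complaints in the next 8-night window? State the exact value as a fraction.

776/23

Total count: 13 + 5 + 24 + 9 + 11 = 62.
Total exposure: 5 nights.
The Gamma prior is conjugate for the Poisson rate, so λ | data ~ Gamma(35+62, 18+5) = Gamma(97, 23).
Predictive mean over an 8-night window = T·E[λ|data] = 8·97/23 = 776/23.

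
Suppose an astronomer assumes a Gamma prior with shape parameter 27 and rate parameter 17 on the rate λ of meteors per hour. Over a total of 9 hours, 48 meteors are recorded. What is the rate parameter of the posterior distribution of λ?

26

Total count 48 over total exposure 9 hours.
The Gamma prior is conjugate for the Poisson rate, so λ | data ~ Gamma(27+48, 17+9) = Gamma(75, 26).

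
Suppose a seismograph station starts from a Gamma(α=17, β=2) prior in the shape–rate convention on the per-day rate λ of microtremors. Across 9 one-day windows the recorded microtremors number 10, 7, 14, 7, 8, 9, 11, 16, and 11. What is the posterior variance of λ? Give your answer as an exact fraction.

10/11

Total count: 10 + 7 + 14 + 7 + 8 + 9 + 11 + 16 + 11 = 93.
Total exposure: 9 days.
Posterior: α' = 17 + 93 = 110, β' = 2 + 9 = 11.
Posterior variance = α'/β'² = 110/121 = 10/11.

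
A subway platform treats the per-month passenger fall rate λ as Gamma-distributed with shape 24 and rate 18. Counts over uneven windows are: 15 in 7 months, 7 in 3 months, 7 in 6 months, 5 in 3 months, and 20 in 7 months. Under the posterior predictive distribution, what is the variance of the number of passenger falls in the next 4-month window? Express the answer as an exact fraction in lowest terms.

Total count: 15 + 7 + 7 + 5 + 20 = 54.
Total exposure: 7 + 3 + 6 + 3 + 7 = 26 months.
Conjugate update: add total count to the shape and total exposure to the rate, giving Gamma(78, 44).
The posterior predictive for a window of length T is Negative Binomial with variance T·α'·(β'+T)/β'² = 4·78·48/1936 = 936/121.

936/121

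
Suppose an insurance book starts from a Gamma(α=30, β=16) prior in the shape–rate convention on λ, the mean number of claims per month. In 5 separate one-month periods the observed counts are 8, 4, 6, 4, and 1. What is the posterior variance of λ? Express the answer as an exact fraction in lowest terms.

53/441

Total count: 8 + 4 + 6 + 4 + 1 = 23.
Total exposure: 5 months.
Conjugate update: add total count to the shape and total exposure to the rate, giving Gamma(53, 21).
Posterior variance = α'/β'² = 53/441.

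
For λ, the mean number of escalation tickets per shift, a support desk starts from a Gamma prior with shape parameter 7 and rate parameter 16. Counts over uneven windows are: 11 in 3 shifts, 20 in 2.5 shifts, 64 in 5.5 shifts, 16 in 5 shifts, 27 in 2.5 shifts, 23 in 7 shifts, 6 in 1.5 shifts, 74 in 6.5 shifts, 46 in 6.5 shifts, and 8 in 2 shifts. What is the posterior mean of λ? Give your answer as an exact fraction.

151/29

Total count: 11 + 20 + 64 + 16 + 27 + 23 + 6 + 74 + 46 + 8 = 295.
Total exposure: 3 + 2.5 + 5.5 + 5 + 2.5 + 7 + 1.5 + 6.5 + 6.5 + 2 = 42 shifts.
Posterior: α' = 7 + 295 = 302, β' = 16 + 42 = 58.
Posterior mean = α'/β' = 302/58 = 151/29.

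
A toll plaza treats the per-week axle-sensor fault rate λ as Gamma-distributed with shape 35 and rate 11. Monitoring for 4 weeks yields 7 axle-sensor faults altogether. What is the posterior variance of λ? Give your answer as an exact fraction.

Total count 7 over total exposure 4 weeks.
Posterior: α' = 35 + 7 = 42, β' = 11 + 4 = 15.
Posterior variance = α'/β'² = 42/225 = 14/75.

14/75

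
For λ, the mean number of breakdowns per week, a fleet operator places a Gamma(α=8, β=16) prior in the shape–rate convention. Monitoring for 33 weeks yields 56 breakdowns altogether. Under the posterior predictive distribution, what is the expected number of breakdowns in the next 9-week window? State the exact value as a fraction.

Total count 56 over total exposure 33 weeks.
Posterior: α' = 8 + 56 = 64, β' = 16 + 33 = 49.
Predictive mean over a 9-week window = T·E[λ|data] = 9·64/49 = 576/49.

576/49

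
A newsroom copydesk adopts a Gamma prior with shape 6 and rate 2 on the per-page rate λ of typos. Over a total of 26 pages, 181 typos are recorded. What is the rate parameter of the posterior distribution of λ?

Total count 181 over total exposure 26 pages.
Conjugate update: add total count to the shape and total exposure to the rate, giving Gamma(187, 28).

28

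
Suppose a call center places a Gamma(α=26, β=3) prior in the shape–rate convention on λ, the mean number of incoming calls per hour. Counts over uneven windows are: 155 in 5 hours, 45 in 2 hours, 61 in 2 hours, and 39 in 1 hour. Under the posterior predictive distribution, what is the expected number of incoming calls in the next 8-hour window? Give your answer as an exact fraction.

2608/13

Total count: 155 + 45 + 61 + 39 = 300.
Total exposure: 5 + 2 + 2 + 1 = 10 hours.
The Gamma prior is conjugate for the Poisson rate, so λ | data ~ Gamma(26+300, 3+10) = Gamma(326, 13).
Predictive mean over an 8-hour window = T·E[λ|data] = 8·326/13 = 2608/13.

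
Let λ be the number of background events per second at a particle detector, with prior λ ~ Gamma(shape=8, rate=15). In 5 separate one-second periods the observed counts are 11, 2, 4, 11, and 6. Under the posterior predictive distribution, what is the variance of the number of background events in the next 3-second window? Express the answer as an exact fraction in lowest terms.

1449/200

Total count: 11 + 2 + 4 + 11 + 6 = 34.
Total exposure: 5 seconds.
Posterior: α' = 8 + 34 = 42, β' = 15 + 5 = 20.
The posterior predictive for a window of length T is Negative Binomial with variance T·α'·(β'+T)/β'² = 3·42·23/400 = 1449/200.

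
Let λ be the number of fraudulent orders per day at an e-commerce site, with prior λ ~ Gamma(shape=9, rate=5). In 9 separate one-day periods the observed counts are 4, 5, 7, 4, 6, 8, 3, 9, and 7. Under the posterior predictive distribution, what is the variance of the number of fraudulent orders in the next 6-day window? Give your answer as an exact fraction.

Total count: 4 + 5 + 7 + 4 + 6 + 8 + 3 + 9 + 7 = 53.
Total exposure: 9 days.
Gamma(α, β) with Poisson data over total exposure Σt gives posterior Gamma(α+Σx, β+Σt) = Gamma(62, 14).
The posterior predictive for a window of length T is Negative Binomial with variance T·α'·(β'+T)/β'² = 6·62·20/196 = 1860/49.

1860/49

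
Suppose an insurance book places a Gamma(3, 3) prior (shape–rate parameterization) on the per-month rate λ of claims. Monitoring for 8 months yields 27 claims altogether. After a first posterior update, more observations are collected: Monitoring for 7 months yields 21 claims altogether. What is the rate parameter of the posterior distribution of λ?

Total count 27 over total exposure 8 months.
After the first batch: Gamma(3 + 27, 3 + 8) = Gamma(30, 11).
Total count 21 over total exposure 7 months.
After the second batch: Gamma(30 + 21, 11 + 7) = Gamma(51, 18).

18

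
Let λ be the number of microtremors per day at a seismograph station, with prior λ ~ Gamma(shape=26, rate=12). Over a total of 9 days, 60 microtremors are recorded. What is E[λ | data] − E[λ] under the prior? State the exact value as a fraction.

27/14

Total count 60 over total exposure 9 days.
Conjugate update: add total count to the shape and total exposure to the rate, giving Gamma(86, 21).
Posterior mean = 86/21 = 86/21; prior mean = 26/12 = 13/6. Difference = 86/21 − 13/6 = 27/14.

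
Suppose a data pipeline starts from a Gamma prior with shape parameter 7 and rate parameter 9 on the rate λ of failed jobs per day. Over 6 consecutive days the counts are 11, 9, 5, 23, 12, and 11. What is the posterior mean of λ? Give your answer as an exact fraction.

26/5

Total count: 11 + 9 + 5 + 23 + 12 + 11 = 71.
Total exposure: 6 days.
Posterior: α' = 7 + 71 = 78, β' = 9 + 6 = 15.
Posterior mean = α'/β' = 78/15 = 26/5.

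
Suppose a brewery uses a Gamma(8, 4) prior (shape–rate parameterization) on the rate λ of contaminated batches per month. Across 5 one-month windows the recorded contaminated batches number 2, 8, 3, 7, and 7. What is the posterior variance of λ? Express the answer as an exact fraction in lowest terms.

Total count: 2 + 8 + 3 + 7 + 7 = 27.
Total exposure: 5 months.
Posterior: α' = 8 + 27 = 35, β' = 4 + 5 = 9.
Posterior variance = α'/β'² = 35/81.

35/81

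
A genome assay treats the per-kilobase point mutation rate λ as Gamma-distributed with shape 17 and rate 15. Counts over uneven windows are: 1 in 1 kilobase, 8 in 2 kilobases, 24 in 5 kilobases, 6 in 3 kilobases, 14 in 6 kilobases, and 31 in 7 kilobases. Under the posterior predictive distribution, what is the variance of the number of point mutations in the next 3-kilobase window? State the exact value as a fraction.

1414/169

Total count: 1 + 8 + 24 + 6 + 14 + 31 = 84.
Total exposure: 1 + 2 + 5 + 3 + 6 + 7 = 24 kilobases.
Posterior: α' = 17 + 84 = 101, β' = 15 + 24 = 39.
The posterior predictive for a window of length T is Negative Binomial with variance T·α'·(β'+T)/β'² = 3·101·42/1521 = 1414/169.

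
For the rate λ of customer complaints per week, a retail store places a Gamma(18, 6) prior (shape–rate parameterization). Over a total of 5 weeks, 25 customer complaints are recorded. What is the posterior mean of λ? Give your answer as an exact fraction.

43/11

Total count 25 over total exposure 5 weeks.
Gamma(α, β) with Poisson data over total exposure Σt gives posterior Gamma(α+Σx, β+Σt) = Gamma(43, 11).
Posterior mean = α'/β' = 43/11.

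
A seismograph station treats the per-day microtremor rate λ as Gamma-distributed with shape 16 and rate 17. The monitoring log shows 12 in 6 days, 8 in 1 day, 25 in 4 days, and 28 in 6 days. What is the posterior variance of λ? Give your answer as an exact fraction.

89/1156

Total count: 12 + 8 + 25 + 28 = 73.
Total exposure: 6 + 1 + 4 + 6 = 17 days.
Posterior: α' = 16 + 73 = 89, β' = 17 + 17 = 34.
Posterior variance = α'/β'² = 89/1156.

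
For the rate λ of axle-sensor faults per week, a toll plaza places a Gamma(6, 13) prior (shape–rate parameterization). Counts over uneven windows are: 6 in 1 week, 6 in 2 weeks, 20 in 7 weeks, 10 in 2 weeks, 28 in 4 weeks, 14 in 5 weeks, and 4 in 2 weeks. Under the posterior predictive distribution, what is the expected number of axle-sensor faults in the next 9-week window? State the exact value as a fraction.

Total count: 6 + 6 + 20 + 10 + 28 + 14 + 4 = 88.
Total exposure: 1 + 2 + 7 + 2 + 4 + 5 + 2 = 23 weeks.
The Gamma prior is conjugate for the Poisson rate, so λ | data ~ Gamma(6+88, 13+23) = Gamma(94, 36).
Predictive mean over a 9-week window = T·E[λ|data] = 9·94/36 = 47/2.

47/2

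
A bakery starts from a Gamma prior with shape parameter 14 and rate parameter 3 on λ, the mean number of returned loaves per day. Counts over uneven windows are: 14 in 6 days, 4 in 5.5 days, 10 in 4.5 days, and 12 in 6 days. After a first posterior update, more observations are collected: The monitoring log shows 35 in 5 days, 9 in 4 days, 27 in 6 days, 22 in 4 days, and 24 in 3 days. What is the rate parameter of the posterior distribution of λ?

Total count: 14 + 4 + 10 + 12 = 40.
Total exposure: 6 + 5.5 + 4.5 + 6 = 22 days.
After the first batch: Gamma(14 + 40, 3 + 22) = Gamma(54, 25).
Total count: 35 + 9 + 27 + 22 + 24 = 117.
Total exposure: 5 + 4 + 6 + 4 + 3 = 22 days.
After the second batch: Gamma(54 + 117, 25 + 22) = Gamma(171, 47).

47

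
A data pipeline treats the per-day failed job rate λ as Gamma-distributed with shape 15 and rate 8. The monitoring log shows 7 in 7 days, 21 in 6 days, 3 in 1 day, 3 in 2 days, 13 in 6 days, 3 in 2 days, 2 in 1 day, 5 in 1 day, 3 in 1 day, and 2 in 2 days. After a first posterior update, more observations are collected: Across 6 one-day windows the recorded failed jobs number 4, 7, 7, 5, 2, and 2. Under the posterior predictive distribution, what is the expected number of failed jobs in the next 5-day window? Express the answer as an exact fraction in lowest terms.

Total count: 7 + 21 + 3 + 3 + 13 + 3 + 2 + 5 + 3 + 2 = 62.
Total exposure: 7 + 6 + 1 + 2 + 6 + 2 + 1 + 1 + 1 + 2 = 29 days.
After the first batch: Gamma(15 + 62, 8 + 29) = Gamma(77, 37).
Total count: 4 + 7 + 7 + 5 + 2 + 2 = 27.
Total exposure: 6 days.
After the second batch: Gamma(77 + 27, 37 + 6) = Gamma(104, 43).
Predictive mean over a 5-day window = T·E[λ|data] = 5·104/43 = 520/43.

520/43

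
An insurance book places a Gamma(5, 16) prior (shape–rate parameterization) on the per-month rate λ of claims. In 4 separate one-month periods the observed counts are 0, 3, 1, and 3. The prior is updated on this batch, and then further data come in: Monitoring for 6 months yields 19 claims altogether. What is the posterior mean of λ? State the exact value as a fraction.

Total count: 0 + 3 + 1 + 3 = 7.
Total exposure: 4 months.
After the first batch: Gamma(5 + 7, 16 + 4) = Gamma(12, 20).
Total count 19 over total exposure 6 months.
After the second batch: Gamma(12 + 19, 20 + 6) = Gamma(31, 26).
Posterior mean = α'/β' = 31/26.

31/26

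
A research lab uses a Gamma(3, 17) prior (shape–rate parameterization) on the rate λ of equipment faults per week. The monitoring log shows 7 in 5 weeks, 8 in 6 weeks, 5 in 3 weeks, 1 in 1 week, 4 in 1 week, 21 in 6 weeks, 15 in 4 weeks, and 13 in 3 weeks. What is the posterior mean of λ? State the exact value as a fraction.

Total count: 7 + 8 + 5 + 1 + 4 + 21 + 15 + 13 = 74.
Total exposure: 5 + 6 + 3 + 1 + 1 + 6 + 4 + 3 = 29 weeks.
By Gamma–Poisson conjugacy, the posterior is Gamma(α + Σx, β + Σt) = Gamma(3 + 74, 17 + 29) = Gamma(77, 46).
Posterior mean = α'/β' = 77/46.

77/46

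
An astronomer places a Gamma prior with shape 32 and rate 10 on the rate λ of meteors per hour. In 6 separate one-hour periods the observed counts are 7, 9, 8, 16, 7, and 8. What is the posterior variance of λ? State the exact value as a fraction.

87/256

Total count: 7 + 9 + 8 + 16 + 7 + 8 = 55.
Total exposure: 6 hours.
Gamma(α, β) with Poisson data over total exposure Σt gives posterior Gamma(α+Σx, β+Σt) = Gamma(87, 16).
Posterior variance = α'/β'² = 87/256.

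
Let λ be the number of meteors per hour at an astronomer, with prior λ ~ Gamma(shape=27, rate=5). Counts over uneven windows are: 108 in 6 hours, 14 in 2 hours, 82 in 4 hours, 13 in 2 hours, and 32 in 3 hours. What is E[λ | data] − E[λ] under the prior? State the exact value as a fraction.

Total count: 108 + 14 + 82 + 13 + 32 = 249.
Total exposure: 6 + 2 + 4 + 2 + 3 = 17 hours.
Conjugate update: add total count to the shape and total exposure to the rate, giving Gamma(276, 22).
Posterior mean = 276/22 = 138/11; prior mean = 27/5 = 27/5. Difference = 138/11 − 27/5 = 393/55.

393/55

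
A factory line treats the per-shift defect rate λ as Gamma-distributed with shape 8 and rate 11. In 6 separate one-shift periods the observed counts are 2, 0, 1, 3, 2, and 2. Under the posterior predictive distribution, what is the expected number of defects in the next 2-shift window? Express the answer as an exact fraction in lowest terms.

36/17

Total count: 2 + 0 + 1 + 3 + 2 + 2 = 10.
Total exposure: 6 shifts.
Posterior: α' = 8 + 10 = 18, β' = 11 + 6 = 17.
Predictive mean over a 2-shift window = T·E[λ|data] = 2·18/17 = 36/17.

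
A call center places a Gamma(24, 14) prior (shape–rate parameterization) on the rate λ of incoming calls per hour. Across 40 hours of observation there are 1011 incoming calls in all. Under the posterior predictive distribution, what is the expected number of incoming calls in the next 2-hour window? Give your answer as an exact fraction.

Total count 1011 over total exposure 40 hours.
Posterior: α' = 24 + 1011 = 1035, β' = 14 + 40 = 54.
Predictive mean over a 2-hour window = T·E[λ|data] = 2·1035/54 = 115/3.

115/3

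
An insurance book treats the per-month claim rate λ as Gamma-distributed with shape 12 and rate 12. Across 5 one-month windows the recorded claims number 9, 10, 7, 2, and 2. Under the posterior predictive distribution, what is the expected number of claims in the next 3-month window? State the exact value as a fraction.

Total count: 9 + 10 + 7 + 2 + 2 = 30.
Total exposure: 5 months.
Conjugate update: add total count to the shape and total exposure to the rate, giving Gamma(42, 17).
Predictive mean over a 3-month window = T·E[λ|data] = 3·42/17 = 126/17.

126/17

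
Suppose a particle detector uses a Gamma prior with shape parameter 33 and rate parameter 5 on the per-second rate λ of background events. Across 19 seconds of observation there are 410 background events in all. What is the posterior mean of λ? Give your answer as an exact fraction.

443/24

Total count 410 over total exposure 19 seconds.
The Gamma prior is conjugate for the Poisson rate, so λ | data ~ Gamma(33+410, 5+19) = Gamma(443, 24).
Posterior mean = α'/β' = 443/24.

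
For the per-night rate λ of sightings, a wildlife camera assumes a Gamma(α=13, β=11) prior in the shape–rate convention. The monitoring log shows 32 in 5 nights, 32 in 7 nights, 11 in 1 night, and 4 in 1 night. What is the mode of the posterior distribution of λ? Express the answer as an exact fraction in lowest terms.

Total count: 32 + 32 + 11 + 4 = 79.
Total exposure: 5 + 7 + 1 + 1 = 14 nights.
Conjugate update: add total count to the shape and total exposure to the rate, giving Gamma(92, 25).
Posterior mode = (α'−1)/β' = 91/25.

91/25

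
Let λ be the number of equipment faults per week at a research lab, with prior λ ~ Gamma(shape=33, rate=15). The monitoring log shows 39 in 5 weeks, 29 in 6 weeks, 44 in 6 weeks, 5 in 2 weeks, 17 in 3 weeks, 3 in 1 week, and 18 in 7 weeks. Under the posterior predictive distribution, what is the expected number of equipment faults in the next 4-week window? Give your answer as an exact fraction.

752/45

Total count: 39 + 29 + 44 + 5 + 17 + 3 + 18 = 155.
Total exposure: 5 + 6 + 6 + 2 + 3 + 1 + 7 = 30 weeks.
The Gamma prior is conjugate for the Poisson rate, so λ | data ~ Gamma(33+155, 15+30) = Gamma(188, 45).
Predictive mean over a 4-week window = T·E[λ|data] = 4·188/45 = 752/45.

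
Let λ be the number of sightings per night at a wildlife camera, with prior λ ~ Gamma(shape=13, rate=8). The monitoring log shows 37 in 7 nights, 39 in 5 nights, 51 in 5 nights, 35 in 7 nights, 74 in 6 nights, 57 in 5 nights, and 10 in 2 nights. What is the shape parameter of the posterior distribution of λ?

Total count: 37 + 39 + 51 + 35 + 74 + 57 + 10 = 303.
Total exposure: 7 + 5 + 5 + 7 + 6 + 5 + 2 = 37 nights.
By Gamma–Poisson conjugacy, the posterior is Gamma(α + Σx, β + Σt) = Gamma(13 + 303, 8 + 37) = Gamma(316, 45).

316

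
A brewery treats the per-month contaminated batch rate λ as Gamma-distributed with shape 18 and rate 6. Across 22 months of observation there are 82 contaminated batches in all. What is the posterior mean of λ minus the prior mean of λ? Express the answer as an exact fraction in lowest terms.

Total count 82 over total exposure 22 months.
The Gamma prior is conjugate for the Poisson rate, so λ | data ~ Gamma(18+82, 6+22) = Gamma(100, 28).
Posterior mean = 100/28 = 25/7; prior mean = 18/6 = 3. Difference = 25/7 − 3 = 4/7.

4/7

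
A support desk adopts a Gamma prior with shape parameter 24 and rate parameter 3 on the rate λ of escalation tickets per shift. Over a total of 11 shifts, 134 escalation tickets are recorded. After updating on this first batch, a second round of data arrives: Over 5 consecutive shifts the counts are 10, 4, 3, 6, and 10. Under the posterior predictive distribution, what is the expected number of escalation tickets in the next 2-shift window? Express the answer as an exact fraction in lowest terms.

Total count 134 over total exposure 11 shifts.
After the first batch: Gamma(24 + 134, 3 + 11) = Gamma(158, 14).
Total count: 10 + 4 + 3 + 6 + 10 = 33.
Total exposure: 5 shifts.
After the second batch: Gamma(158 + 33, 14 + 5) = Gamma(191, 19).
Predictive mean over a 2-shift window = T·E[λ|data] = 2·191/19 = 382/19.

382/19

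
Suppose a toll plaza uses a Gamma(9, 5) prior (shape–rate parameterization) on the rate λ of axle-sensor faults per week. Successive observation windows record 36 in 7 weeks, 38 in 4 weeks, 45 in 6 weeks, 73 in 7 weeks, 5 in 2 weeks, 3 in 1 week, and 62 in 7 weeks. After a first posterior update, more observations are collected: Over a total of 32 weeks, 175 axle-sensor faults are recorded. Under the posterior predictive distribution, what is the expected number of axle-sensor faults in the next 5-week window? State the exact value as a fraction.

Total count: 36 + 38 + 45 + 73 + 5 + 3 + 62 = 262.
Total exposure: 7 + 4 + 6 + 7 + 2 + 1 + 7 = 34 weeks.
After the first batch: Gamma(9 + 262, 5 + 34) = Gamma(271, 39).
Total count 175 over total exposure 32 weeks.
After the second batch: Gamma(271 + 175, 39 + 32) = Gamma(446, 71).
Predictive mean over a 5-week window = T·E[λ|data] = 5·446/71 = 2230/71.

2230/71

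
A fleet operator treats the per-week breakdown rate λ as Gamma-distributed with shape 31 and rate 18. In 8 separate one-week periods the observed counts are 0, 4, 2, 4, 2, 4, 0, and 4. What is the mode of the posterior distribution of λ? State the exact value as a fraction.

25/13

Total count: 0 + 4 + 2 + 4 + 2 + 4 + 0 + 4 = 20.
Total exposure: 8 weeks.
Posterior: α' = 31 + 20 = 51, β' = 18 + 8 = 26.
Posterior mode = (α'−1)/β' = 50/26 = 25/13.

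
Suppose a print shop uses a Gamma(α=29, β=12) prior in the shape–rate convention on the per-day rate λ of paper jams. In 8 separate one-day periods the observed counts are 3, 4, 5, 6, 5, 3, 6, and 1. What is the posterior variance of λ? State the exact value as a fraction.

31/200

Total count: 3 + 4 + 5 + 6 + 5 + 3 + 6 + 1 = 33.
Total exposure: 8 days.
Gamma(α, β) with Poisson data over total exposure Σt gives posterior Gamma(α+Σx, β+Σt) = Gamma(62, 20).
Posterior variance = α'/β'² = 62/400 = 31/200.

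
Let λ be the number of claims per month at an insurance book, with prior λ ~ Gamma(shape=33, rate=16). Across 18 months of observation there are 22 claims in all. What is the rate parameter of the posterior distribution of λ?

Total count 22 over total exposure 18 months.
Conjugate update: add total count to the shape and total exposure to the rate, giving Gamma(55, 34).

34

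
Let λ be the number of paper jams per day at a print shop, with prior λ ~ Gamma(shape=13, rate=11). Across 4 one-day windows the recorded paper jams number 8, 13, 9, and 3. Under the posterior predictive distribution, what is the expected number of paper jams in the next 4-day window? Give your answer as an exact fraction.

Total count: 8 + 13 + 9 + 3 = 33.
Total exposure: 4 days.
Gamma(α, β) with Poisson data over total exposure Σt gives posterior Gamma(α+Σx, β+Σt) = Gamma(46, 15).
Predictive mean over a 4-day window = T·E[λ|data] = 4·46/15 = 184/15.

184/15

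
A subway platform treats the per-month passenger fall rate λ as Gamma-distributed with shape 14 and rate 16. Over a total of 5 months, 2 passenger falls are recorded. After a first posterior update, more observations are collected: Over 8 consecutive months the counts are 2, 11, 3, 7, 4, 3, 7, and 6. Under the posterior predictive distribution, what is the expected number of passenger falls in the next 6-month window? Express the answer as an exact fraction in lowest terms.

Total count 2 over total exposure 5 months.
After the first batch: Gamma(14 + 2, 16 + 5) = Gamma(16, 21).
Total count: 2 + 11 + 3 + 7 + 4 + 3 + 7 + 6 = 43.
Total exposure: 8 months.
After the second batch: Gamma(16 + 43, 21 + 8) = Gamma(59, 29).
Predictive mean over a 6-month window = T·E[λ|data] = 6·59/29 = 354/29.

354/29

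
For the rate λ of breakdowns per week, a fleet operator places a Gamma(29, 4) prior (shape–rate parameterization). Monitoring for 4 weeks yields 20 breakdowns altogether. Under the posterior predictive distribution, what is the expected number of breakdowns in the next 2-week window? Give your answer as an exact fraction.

Total count 20 over total exposure 4 weeks.
Posterior: α' = 29 + 20 = 49, β' = 4 + 4 = 8.
Predictive mean over a 2-week window = T·E[λ|data] = 2·49/8 = 49/4.

49/4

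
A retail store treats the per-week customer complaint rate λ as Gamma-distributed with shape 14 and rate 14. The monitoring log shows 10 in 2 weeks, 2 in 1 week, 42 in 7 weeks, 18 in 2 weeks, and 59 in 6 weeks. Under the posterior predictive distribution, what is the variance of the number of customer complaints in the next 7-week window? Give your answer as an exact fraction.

39585/1024

Total count: 10 + 2 + 42 + 18 + 59 = 131.
Total exposure: 2 + 1 + 7 + 2 + 6 = 18 weeks.
Conjugate update: add total count to the shape and total exposure to the rate, giving Gamma(145, 32).
The posterior predictive for a window of length T is Negative Binomial with variance T·α'·(β'+T)/β'² = 7·145·39/1024 = 39585/1024.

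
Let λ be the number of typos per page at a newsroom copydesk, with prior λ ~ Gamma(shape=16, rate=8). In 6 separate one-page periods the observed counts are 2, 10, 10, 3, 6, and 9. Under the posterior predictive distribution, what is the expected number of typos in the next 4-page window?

16

Total count: 2 + 10 + 10 + 3 + 6 + 9 = 40.
Total exposure: 6 pages.
Posterior: α' = 16 + 40 = 56, β' = 8 + 6 = 14.
Predictive mean over a 4-page window = T·E[λ|data] = 4·56/14 = 16.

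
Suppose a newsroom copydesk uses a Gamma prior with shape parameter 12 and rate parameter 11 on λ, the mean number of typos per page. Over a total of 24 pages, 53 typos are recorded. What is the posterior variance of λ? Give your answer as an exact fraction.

Total count 53 over total exposure 24 pages.
Gamma(α, β) with Poisson data over total exposure Σt gives posterior Gamma(α+Σx, β+Σt) = Gamma(65, 35).
Posterior variance = α'/β'² = 65/1225 = 13/245.

13/245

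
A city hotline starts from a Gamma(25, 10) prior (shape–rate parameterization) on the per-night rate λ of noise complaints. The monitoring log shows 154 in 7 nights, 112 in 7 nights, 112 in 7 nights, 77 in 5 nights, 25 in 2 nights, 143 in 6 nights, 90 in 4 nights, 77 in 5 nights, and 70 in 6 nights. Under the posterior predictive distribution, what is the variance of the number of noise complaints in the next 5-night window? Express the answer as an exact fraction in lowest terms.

4800/59

Total count: 154 + 112 + 112 + 77 + 25 + 143 + 90 + 77 + 70 = 860.
Total exposure: 7 + 7 + 7 + 5 + 2 + 6 + 4 + 5 + 6 = 49 nights.
Gamma(α, β) with Poisson data over total exposure Σt gives posterior Gamma(α+Σx, β+Σt) = Gamma(885, 59).
The posterior predictive for a window of length T is Negative Binomial with variance T·α'·(β'+T)/β'² = 5·885·64/3481 = 4800/59.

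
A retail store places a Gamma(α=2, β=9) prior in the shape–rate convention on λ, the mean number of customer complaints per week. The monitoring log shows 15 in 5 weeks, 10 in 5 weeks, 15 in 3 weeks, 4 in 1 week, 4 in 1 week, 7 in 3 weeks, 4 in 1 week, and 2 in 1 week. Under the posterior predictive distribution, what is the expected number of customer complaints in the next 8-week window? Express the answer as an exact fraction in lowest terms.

Total count: 15 + 10 + 15 + 4 + 4 + 7 + 4 + 2 = 61.
Total exposure: 5 + 5 + 3 + 1 + 1 + 3 + 1 + 1 = 20 weeks.
Gamma(α, β) with Poisson data over total exposure Σt gives posterior Gamma(α+Σx, β+Σt) = Gamma(63, 29).
Predictive mean over an 8-week window = T·E[λ|data] = 8·63/29 = 504/29.

504/29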